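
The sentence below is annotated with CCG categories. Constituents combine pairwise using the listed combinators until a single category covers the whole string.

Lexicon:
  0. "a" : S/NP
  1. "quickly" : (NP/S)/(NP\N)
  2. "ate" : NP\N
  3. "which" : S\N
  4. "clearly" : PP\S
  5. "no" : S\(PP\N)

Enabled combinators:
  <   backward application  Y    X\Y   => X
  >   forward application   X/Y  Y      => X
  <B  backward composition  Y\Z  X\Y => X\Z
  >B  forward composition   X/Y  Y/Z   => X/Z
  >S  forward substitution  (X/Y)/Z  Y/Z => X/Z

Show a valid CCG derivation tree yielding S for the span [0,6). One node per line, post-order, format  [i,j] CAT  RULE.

[0,6] S   >
  [0,1] "a" : S/NP
  [1,6] NP   >
    [1,3] NP/S   >
      [1,2] "quickly" : (NP/S)/(NP\N)
      [2,3] "ate" : NP\N
    [3,6] S   <
      [3,5] PP\N   <B
        [3,4] "which" : S\N
        [4,5] "clearly" : PP\S
      [5,6] "no" : S\(PP\N)

[0,1] S/NP  lex  "a"
[1,2] (NP/S)/(NP\N)  lex  "quickly"
[2,3] NP\N  lex  "ate"
[1,3] NP/S  >  k=2
[3,4] S\N  lex  "which"
[4,5] PP\S  lex  "clearly"
[3,5] PP\N  <B  k=4
[5,6] S\(PP\N)  lex  "no"
[3,6] S  <  k=5
[1,6] NP  >  k=3
[0,6] S  >  k=1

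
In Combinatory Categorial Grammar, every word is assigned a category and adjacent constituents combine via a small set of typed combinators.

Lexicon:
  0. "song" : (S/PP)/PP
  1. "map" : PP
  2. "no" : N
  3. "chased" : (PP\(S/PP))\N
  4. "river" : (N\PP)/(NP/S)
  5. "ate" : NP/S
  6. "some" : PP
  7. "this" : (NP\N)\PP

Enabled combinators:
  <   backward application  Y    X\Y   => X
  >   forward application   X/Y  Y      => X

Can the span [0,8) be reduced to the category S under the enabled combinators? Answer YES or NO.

(S/PP)/PP PP N (PP\(S/PP))\N (N\PP)/(NP/S) NP/S PP (NP\N)\PP
CKY chart[0,8] = {NP}; S ∉ chart

NO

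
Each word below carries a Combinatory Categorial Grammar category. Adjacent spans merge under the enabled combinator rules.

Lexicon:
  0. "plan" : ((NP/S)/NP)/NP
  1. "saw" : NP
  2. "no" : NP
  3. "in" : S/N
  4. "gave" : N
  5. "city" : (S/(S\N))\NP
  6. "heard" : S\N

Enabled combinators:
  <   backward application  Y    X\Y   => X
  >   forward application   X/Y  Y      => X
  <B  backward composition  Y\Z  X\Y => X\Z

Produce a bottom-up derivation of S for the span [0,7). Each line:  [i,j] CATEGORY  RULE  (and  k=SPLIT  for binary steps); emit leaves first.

[0,7] S   >
  [0,6] S/(S\N)   <
    [0,5] NP   >
      [0,3] NP/S   >
        [0,2] (NP/S)/NP   >
          [0,1] "plan" : ((NP/S)/NP)/NP
          [1,2] "saw" : NP
        [2,3] "no" : NP
      [3,5] S   >
        [3,4] "in" : S/N
        [4,5] "gave" : N
    [5,6] "city" : (S/(S\N))\NP
  [6,7] "heard" : S\N

[0,1] ((NP/S)/NP)/NP  lex  "plan"
[1,2] NP  lex  "saw"
[0,2] (NP/S)/NP  >  k=1
[2,3] NP  lex  "no"
[0,3] NP/S  >  k=2
[3,4] S/N  lex  "in"
[4,5] N  lex  "gave"
[3,5] S  >  k=4
[0,5] NP  >  k=3
[5,6] (S/(S\N))\NP  lex  "city"
[0,6] S/(S\N)  <  k=5
[6,7] S\N  lex  "heard"
[0,7] S  >  k=6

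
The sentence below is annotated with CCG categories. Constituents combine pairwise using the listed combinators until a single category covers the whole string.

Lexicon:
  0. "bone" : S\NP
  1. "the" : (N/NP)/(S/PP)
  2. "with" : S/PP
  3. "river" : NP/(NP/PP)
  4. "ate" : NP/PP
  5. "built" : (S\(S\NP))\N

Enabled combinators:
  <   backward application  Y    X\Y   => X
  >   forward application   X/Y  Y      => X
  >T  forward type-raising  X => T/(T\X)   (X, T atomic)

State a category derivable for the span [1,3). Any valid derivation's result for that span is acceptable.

N/NP

[0,6] S   <
  [0,1] "bone" : S\NP
  [1,6] S\(S\NP)   <
    [1,5] N   >
      [1,3] N/NP   >
        [1,2] "the" : (N/NP)/(S/PP)
        [2,3] "with" : S/PP
      [3,5] NP   >
        [3,4] "river" : NP/(NP/PP)
        [4,5] "ate" : NP/PP
    [5,6] "built" : (S\(S\NP))\N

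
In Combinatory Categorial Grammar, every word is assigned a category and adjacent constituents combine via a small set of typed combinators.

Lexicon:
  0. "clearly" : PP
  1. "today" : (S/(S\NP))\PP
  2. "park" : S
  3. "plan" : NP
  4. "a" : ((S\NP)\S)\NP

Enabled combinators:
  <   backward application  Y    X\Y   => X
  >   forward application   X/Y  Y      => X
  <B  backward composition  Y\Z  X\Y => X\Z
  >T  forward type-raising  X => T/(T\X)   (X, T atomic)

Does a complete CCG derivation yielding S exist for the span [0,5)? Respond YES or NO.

[0,5] S   >
  [0,2] S/(S\NP)   <
    [0,1] "clearly" : PP
    [1,2] "today" : (S/(S\NP))\PP
  [2,5] S\NP   <
    [2,3] "park" : S
    [3,5] (S\NP)\S   <
      [3,4] "plan" : NP
      [4,5] "a" : ((S\NP)\S)\NP

YES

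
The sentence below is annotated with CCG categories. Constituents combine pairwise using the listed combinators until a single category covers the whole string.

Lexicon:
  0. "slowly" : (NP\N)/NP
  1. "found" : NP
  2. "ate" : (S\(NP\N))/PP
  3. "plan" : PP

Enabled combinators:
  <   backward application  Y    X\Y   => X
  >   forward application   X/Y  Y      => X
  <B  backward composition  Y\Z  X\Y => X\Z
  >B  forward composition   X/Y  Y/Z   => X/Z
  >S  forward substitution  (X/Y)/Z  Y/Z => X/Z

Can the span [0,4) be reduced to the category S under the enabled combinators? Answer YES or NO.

[0,4] S   <
  [0,2] NP\N   >
    [0,1] "slowly" : (NP\N)/NP
    [1,2] "found" : NP
  [2,4] S\(NP\N)   >
    [2,3] "ate" : (S\(NP\N))/PP
    [3,4] "plan" : PP

YES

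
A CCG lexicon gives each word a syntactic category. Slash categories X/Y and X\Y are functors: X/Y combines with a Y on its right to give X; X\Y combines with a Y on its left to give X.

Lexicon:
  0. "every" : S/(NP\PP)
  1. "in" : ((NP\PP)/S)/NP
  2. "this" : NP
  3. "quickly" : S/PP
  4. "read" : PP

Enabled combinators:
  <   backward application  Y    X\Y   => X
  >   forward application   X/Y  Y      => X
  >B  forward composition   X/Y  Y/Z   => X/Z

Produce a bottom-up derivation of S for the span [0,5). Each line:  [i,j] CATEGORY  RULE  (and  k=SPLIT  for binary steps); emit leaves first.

[0,5] S   >
  [0,1] "every" : S/(NP\PP)
  [1,5] NP\PP   >
    [1,3] (NP\PP)/S   >
      [1,2] "in" : ((NP\PP)/S)/NP
      [2,3] "this" : NP
    [3,5] S   >
      [3,4] "quickly" : S/PP
      [4,5] "read" : PP

[0,1] S/(NP\PP)  lex  "every"
[1,2] ((NP\PP)/S)/NP  lex  "in"
[2,3] NP  lex  "this"
[1,3] (NP\PP)/S  >  k=2
[3,4] S/PP  lex  "quickly"
[4,5] PP  lex  "read"
[3,5] S  >  k=4
[1,5] NP\PP  >  k=3
[0,5] S  >  k=1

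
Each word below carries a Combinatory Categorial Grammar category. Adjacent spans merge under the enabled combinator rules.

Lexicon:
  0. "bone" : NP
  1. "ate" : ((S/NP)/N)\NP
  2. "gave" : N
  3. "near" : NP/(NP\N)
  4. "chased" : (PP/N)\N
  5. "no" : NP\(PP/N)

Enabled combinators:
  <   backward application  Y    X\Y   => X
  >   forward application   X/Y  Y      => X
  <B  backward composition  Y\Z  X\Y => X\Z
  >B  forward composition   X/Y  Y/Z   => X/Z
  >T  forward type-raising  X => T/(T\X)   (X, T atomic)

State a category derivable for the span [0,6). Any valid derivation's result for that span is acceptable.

[0,6] S   >
  [0,3] S/NP   >
    [0,2] (S/NP)/N   <
      [0,1] "bone" : NP
      [1,2] "ate" : ((S/NP)/N)\NP
    [2,3] "gave" : N
  [3,6] NP   >
    [3,4] "near" : NP/(NP\N)
    [4,6] NP\N   <B
      [4,5] "chased" : (PP/N)\N
      [5,6] "no" : NP\(PP/N)

S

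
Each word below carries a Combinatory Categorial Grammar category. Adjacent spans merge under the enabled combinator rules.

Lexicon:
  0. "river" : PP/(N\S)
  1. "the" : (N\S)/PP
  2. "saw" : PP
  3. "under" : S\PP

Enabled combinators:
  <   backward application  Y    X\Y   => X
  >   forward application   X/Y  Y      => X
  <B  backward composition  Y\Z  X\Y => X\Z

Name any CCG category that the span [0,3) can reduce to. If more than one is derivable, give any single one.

PP

[0,4] S   <
  [0,3] PP   >
    [0,1] "river" : PP/(N\S)
    [1,3] N\S   >
      [1,2] "the" : (N\S)/PP
      [2,3] "saw" : PP
  [3,4] "under" : S\PP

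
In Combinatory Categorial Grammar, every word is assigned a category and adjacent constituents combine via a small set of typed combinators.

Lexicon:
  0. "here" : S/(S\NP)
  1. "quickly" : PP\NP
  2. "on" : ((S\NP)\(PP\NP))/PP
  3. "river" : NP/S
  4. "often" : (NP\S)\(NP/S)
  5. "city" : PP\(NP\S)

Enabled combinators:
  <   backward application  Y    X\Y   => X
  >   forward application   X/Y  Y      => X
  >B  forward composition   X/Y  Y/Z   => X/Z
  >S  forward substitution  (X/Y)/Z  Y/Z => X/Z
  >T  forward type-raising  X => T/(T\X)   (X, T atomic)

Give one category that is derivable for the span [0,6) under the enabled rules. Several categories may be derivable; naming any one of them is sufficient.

S

[0,6] S   >
  [0,1] "here" : S/(S\NP)
  [1,6] S\NP   <
    [1,2] "quickly" : PP\NP
    [2,6] (S\NP)\(PP\NP)   >
      [2,3] "on" : ((S\NP)\(PP\NP))/PP
      [3,6] PP   <
        [3,5] NP\S   <
          [3,4] "river" : NP/S
          [4,5] "often" : (NP\S)\(NP/S)
        [5,6] "city" : PP\(NP\S)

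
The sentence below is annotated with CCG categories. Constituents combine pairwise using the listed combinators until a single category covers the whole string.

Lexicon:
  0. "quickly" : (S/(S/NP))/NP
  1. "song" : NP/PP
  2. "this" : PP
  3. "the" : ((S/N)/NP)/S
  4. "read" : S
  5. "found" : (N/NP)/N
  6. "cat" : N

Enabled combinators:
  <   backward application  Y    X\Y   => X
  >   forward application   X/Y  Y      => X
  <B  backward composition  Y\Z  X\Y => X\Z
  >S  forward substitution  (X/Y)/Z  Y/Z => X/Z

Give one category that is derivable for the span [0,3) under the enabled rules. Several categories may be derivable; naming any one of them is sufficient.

[0,7] S   >
  [0,3] S/(S/NP)   >
    [0,1] "quickly" : (S/(S/NP))/NP
    [1,3] NP   >
      [1,2] "song" : NP/PP
      [2,3] "this" : PP
  [3,7] S/NP   >S
    [3,5] (S/N)/NP   >
      [3,4] "the" : ((S/N)/NP)/S
      [4,5] "read" : S
    [5,7] N/NP   >
      [5,6] "found" : (N/NP)/N
      [6,7] "cat" : N

S/(S/NP)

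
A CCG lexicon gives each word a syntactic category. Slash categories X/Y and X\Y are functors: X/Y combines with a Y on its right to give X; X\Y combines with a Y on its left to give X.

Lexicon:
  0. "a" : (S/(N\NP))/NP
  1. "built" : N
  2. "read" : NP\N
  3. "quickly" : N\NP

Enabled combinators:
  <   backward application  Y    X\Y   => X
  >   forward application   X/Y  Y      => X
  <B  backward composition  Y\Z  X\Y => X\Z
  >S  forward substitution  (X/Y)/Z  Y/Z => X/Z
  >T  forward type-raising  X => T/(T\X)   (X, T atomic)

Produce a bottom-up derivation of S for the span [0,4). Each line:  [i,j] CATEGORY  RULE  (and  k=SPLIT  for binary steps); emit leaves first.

[0,1] (S/(N\NP))/NP  lex  "a"
[1,2] N  lex  "built"
[2,3] NP\N  lex  "read"
[1,3] NP  <  k=2
[0,3] S/(N\NP)  >  k=1
[3,4] N\NP  lex  "quickly"
[0,4] S  >  k=3

[0,4] S   >
  [0,3] S/(N\NP)   >
    [0,1] "a" : (S/(N\NP))/NP
    [1,3] NP   <
      [1,2] "built" : N
      [2,3] "read" : NP\N
  [3,4] "quickly" : N\NP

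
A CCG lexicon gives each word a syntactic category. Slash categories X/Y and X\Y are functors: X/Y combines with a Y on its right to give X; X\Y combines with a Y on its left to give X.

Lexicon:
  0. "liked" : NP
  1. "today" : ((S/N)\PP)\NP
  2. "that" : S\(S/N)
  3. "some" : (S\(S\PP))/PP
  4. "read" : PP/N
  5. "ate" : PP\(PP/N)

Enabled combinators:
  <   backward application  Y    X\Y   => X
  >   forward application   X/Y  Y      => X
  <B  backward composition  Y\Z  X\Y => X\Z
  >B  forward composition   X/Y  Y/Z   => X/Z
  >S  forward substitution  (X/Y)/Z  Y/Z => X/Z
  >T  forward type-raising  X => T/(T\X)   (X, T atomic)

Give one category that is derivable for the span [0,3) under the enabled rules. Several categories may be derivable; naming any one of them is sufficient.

[0,6] S   <
  [0,3] S\PP   <B
    [0,2] (S/N)\PP   <
      [0,1] "liked" : NP
      [1,2] "today" : ((S/N)\PP)\NP
    [2,3] "that" : S\(S/N)
  [3,6] S\(S\PP)   >
    [3,4] "some" : (S\(S\PP))/PP
    [4,6] PP   <
      [4,5] "read" : PP/N
      [5,6] "ate" : PP\(PP/N)

S\PP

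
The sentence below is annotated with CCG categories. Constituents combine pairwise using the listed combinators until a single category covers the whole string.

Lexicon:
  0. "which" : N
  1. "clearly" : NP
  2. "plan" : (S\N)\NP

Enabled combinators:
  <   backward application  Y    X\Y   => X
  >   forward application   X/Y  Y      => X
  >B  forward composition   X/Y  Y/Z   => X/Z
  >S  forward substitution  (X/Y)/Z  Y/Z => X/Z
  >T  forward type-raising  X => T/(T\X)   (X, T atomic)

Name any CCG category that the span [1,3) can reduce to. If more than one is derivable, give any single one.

S\N

[0,3] S   >
  [0,1] S/(S\N)   >T
    [0,1] "which" : N
  [1,3] S\N   <
    [1,2] "clearly" : NP
    [2,3] "plan" : (S\N)\NP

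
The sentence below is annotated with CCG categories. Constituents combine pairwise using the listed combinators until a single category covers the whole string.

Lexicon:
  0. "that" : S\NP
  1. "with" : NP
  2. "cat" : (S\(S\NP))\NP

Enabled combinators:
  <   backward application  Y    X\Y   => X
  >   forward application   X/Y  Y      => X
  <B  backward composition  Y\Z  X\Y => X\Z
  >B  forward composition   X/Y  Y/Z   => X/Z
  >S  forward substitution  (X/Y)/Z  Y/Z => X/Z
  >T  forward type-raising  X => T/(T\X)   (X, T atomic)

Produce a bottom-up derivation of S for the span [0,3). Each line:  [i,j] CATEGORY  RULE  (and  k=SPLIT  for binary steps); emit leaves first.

[0,3] S   <
  [0,1] "that" : S\NP
  [1,3] S\(S\NP)   <
    [1,2] "with" : NP
    [2,3] "cat" : (S\(S\NP))\NP

[0,1] S\NP  lex  "that"
[1,2] NP  lex  "with"
[2,3] (S\(S\NP))\NP  lex  "cat"
[1,3] S\(S\NP)  <  k=2
[0,3] S  <  k=1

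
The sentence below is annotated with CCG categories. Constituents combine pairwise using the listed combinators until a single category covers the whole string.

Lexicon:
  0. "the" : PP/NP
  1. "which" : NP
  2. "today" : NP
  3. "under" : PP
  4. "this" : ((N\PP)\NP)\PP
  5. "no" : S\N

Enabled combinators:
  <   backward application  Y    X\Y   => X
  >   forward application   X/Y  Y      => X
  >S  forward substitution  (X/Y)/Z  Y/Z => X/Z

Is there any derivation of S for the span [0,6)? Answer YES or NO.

YES

[0,6] S   <
  [0,5] N   <
    [0,2] PP   >
      [0,1] "the" : PP/NP
      [1,2] "which" : NP
    [2,5] N\PP   <
      [2,3] "today" : NP
      [3,5] (N\PP)\NP   <
        [3,4] "under" : PP
        [4,5] "this" : ((N\PP)\NP)\PP
  [5,6] "no" : S\N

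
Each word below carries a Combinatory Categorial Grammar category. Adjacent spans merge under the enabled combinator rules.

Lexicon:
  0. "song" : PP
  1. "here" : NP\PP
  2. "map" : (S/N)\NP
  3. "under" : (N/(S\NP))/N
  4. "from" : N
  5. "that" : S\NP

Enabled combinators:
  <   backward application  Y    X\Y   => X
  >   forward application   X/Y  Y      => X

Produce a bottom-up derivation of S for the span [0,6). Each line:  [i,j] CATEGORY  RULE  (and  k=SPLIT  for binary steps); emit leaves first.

[0,1] PP  lex  "song"
[1,2] NP\PP  lex  "here"
[0,2] NP  <  k=1
[2,3] (S/N)\NP  lex  "map"
[0,3] S/N  <  k=2
[3,4] (N/(S\NP))/N  lex  "under"
[4,5] N  lex  "from"
[3,5] N/(S\NP)  >  k=4
[5,6] S\NP  lex  "that"
[3,6] N  >  k=5
[0,6] S  >  k=3

[0,6] S   >
  [0,3] S/N   <
    [0,2] NP   <
      [0,1] "song" : PP
      [1,2] "here" : NP\PP
    [2,3] "map" : (S/N)\NP
  [3,6] N   >
    [3,5] N/(S\NP)   >
      [3,4] "under" : (N/(S\NP))/N
      [4,5] "from" : N
    [5,6] "that" : S\NP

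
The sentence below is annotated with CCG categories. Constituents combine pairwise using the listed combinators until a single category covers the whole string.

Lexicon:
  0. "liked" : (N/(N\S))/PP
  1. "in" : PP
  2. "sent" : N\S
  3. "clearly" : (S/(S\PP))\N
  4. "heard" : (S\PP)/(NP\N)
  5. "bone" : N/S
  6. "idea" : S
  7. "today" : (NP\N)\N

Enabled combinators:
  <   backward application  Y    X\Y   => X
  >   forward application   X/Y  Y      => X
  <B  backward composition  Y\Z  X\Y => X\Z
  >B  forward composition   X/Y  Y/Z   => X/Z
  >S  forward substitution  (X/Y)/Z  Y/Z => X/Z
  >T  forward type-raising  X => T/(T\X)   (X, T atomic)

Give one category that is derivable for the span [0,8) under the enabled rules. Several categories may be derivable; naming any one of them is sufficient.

S

[0,8] S   >
  [0,4] S/(S\PP)   <
    [0,3] N   >
      [0,2] N/(N\S)   >
        [0,1] "liked" : (N/(N\S))/PP
        [1,2] "in" : PP
      [2,3] "sent" : N\S
    [3,4] "clearly" : (S/(S\PP))\N
  [4,8] S\PP   >
    [4,5] "heard" : (S\PP)/(NP\N)
    [5,8] NP\N   <
      [5,7] N   >
        [5,6] "bone" : N/S
        [6,7] "idea" : S
      [7,8] "today" : (NP\N)\N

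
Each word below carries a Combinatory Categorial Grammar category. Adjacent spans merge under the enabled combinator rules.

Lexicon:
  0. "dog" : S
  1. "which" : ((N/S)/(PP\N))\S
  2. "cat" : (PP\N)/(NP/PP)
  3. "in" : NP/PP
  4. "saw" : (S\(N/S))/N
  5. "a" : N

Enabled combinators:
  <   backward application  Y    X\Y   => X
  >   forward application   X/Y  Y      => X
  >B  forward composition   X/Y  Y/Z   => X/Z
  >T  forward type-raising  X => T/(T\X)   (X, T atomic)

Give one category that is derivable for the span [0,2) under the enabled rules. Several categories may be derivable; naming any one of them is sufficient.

(N/S)/(PP\N)

[0,6] S   <
  [0,4] N/S   >
    [0,2] (N/S)/(PP\N)   <
      [0,1] "dog" : S
      [1,2] "which" : ((N/S)/(PP\N))\S
    [2,4] PP\N   >
      [2,3] "cat" : (PP\N)/(NP/PP)
      [3,4] "in" : NP/PP
  [4,6] S\(N/S)   >
    [4,5] "saw" : (S\(N/S))/N
    [5,6] "a" : N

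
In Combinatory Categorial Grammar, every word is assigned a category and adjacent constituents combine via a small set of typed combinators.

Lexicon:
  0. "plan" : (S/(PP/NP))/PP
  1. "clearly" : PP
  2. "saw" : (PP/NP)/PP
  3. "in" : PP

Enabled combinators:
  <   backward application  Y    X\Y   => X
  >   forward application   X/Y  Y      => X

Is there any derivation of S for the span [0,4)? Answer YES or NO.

[0,4] S   >
  [0,2] S/(PP/NP)   >
    [0,1] "plan" : (S/(PP/NP))/PP
    [1,2] "clearly" : PP
  [2,4] PP/NP   >
    [2,3] "saw" : (PP/NP)/PP
    [3,4] "in" : PP

YES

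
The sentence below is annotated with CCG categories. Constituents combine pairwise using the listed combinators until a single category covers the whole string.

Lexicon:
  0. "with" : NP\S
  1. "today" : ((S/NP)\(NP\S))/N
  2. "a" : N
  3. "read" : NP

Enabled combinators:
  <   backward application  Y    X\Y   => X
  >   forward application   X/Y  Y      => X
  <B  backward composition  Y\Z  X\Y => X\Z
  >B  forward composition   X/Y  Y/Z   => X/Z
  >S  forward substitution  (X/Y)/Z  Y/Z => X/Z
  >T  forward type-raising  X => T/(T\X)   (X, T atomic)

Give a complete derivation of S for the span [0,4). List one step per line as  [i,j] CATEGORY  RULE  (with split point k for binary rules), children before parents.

[0,1] NP\S  lex  "with"
[1,2] ((S/NP)\(NP\S))/N  lex  "today"
[2,3] N  lex  "a"
[1,3] (S/NP)\(NP\S)  >  k=2
[0,3] S/NP  <  k=1
[3,4] NP  lex  "read"
[0,4] S  >  k=3

[0,4] S   >
  [0,3] S/NP   <
    [0,1] "with" : NP\S
    [1,3] (S/NP)\(NP\S)   >
      [1,2] "today" : ((S/NP)\(NP\S))/N
      [2,3] "a" : N
  [3,4] "read" : NP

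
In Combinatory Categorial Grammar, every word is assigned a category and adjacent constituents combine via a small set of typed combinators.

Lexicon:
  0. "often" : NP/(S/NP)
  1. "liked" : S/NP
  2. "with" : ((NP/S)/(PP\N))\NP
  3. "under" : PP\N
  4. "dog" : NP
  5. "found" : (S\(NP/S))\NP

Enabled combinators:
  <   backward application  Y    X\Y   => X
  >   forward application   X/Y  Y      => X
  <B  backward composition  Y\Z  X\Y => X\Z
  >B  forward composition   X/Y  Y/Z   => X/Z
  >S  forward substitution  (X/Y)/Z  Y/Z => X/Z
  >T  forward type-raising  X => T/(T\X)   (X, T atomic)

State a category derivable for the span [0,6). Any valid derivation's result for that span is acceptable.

S

[0,6] S   <
  [0,4] NP/S   >
    [0,3] (NP/S)/(PP\N)   <
      [0,2] NP   >
        [0,1] "often" : NP/(S/NP)
        [1,2] "liked" : S/NP
      [2,3] "with" : ((NP/S)/(PP\N))\NP
    [3,4] "under" : PP\N
  [4,6] S\(NP/S)   <
    [4,5] "dog" : NP
    [5,6] "found" : (S\(NP/S))\NP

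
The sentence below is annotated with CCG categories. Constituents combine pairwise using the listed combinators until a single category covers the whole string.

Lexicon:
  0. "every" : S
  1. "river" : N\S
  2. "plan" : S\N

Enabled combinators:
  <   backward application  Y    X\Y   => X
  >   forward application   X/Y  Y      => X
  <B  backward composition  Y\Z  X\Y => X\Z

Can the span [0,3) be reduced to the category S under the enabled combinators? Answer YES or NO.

[0,3] S   <
  [0,2] N   <
    [0,1] "every" : S
    [1,2] "river" : N\S
  [2,3] "plan" : S\N

YES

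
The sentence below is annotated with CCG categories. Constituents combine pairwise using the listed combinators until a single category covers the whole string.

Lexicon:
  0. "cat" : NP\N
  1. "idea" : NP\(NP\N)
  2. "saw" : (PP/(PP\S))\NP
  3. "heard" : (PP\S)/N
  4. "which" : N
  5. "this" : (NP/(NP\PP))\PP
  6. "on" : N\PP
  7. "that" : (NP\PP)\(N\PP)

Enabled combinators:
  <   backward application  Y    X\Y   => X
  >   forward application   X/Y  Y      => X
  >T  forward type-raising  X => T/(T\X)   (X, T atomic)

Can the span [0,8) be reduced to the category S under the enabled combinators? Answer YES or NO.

NP\N NP\(NP\N) (PP/(PP\S))\NP (PP\S)/N N (NP/(NP\PP))\PP N\PP (NP\PP)\(N\PP)
CKY chart[0,8] = {N/(N\NP), NP, NP/(NP\NP), PP/(PP\NP), S/(S\NP)}; S ∉ chart

NO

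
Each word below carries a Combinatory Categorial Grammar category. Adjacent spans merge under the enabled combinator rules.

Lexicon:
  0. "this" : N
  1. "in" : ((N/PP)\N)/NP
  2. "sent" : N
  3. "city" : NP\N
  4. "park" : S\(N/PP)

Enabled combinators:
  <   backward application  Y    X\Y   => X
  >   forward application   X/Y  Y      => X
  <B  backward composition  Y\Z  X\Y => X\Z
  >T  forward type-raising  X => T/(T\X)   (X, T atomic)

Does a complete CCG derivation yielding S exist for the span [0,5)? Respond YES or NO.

YES

[0,5] S   <
  [0,1] "this" : N
  [1,5] S\N   <B
    [1,4] (N/PP)\N   >
      [1,2] "in" : ((N/PP)\N)/NP
      [2,4] NP   >
        [2,3] NP/(NP\N)   >T
          [2,3] "sent" : N
        [3,4] "city" : NP\N
    [4,5] "park" : S\(N/PP)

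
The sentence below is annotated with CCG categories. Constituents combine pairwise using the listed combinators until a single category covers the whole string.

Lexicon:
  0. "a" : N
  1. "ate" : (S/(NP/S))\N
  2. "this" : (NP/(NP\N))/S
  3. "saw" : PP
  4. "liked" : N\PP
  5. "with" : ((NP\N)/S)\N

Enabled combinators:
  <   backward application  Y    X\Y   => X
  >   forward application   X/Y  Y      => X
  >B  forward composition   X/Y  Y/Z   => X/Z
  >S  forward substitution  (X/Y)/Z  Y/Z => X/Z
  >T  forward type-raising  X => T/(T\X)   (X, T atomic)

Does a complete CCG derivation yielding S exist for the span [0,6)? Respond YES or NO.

YES

[0,6] S   >
  [0,2] S/(NP/S)   <
    [0,1] "a" : N
    [1,2] "ate" : (S/(NP/S))\N
  [2,6] NP/S   >S
    [2,3] "this" : (NP/(NP\N))/S
    [3,6] (NP\N)/S   <
      [3,5] N   <
        [3,4] "saw" : PP
        [4,5] "liked" : N\PP
      [5,6] "with" : ((NP\N)/S)\N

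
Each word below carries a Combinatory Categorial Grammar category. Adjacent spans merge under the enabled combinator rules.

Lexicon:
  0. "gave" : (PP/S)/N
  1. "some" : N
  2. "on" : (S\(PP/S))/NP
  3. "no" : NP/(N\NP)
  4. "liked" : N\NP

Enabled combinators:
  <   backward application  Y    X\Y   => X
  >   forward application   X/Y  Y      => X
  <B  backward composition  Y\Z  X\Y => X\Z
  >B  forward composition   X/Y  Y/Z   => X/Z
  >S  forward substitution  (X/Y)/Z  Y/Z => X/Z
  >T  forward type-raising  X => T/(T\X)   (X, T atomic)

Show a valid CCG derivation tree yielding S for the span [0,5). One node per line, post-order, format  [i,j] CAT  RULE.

[0,5] S   <
  [0,2] PP/S   >
    [0,1] "gave" : (PP/S)/N
    [1,2] "some" : N
  [2,5] S\(PP/S)   >
    [2,3] "on" : (S\(PP/S))/NP
    [3,5] NP   >
      [3,4] "no" : NP/(N\NP)
      [4,5] "liked" : N\NP

[0,1] (PP/S)/N  lex  "gave"
[1,2] N  lex  "some"
[0,2] PP/S  >  k=1
[2,3] (S\(PP/S))/NP  lex  "on"
[3,4] NP/(N\NP)  lex  "no"
[4,5] N\NP  lex  "liked"
[3,5] NP  >  k=4
[2,5] S\(PP/S)  >  k=3
[0,5] S  <  k=2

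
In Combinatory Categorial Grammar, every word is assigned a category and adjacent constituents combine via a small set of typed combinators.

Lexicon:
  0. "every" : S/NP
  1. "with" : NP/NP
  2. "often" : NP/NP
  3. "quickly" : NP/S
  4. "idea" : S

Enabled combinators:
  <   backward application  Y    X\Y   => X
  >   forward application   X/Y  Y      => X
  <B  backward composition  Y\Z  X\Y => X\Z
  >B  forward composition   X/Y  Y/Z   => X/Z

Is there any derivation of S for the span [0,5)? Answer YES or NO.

YES

[0,5] S   >
  [0,3] S/NP   >B
    [0,1] "every" : S/NP
    [1,3] NP/NP   >B
      [1,2] "with" : NP/NP
      [2,3] "often" : NP/NP
  [3,5] NP   >
    [3,4] "quickly" : NP/S
    [4,5] "idea" : S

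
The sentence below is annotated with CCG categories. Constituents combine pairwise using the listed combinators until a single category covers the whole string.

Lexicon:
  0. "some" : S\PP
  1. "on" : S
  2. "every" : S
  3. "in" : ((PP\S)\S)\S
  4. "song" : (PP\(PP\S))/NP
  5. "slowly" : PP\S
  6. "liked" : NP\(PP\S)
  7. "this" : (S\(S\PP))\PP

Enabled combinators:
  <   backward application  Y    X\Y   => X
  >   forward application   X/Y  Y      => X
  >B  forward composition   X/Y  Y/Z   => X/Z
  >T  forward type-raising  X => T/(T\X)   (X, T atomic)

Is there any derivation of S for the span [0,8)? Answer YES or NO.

[0,8] S   <
  [0,1] "some" : S\PP
  [1,8] S\(S\PP)   <
    [1,7] PP   <
      [1,4] PP\S   <
        [1,2] "on" : S
        [2,4] (PP\S)\S   <
          [2,3] "every" : S
          [3,4] "in" : ((PP\S)\S)\S
      [4,7] PP\(PP\S)   >
        [4,5] "song" : (PP\(PP\S))/NP
        [5,7] NP   <
          [5,6] "slowly" : PP\S
          [6,7] "liked" : NP\(PP\S)
    [7,8] "this" : (S\(S\PP))\PP

YES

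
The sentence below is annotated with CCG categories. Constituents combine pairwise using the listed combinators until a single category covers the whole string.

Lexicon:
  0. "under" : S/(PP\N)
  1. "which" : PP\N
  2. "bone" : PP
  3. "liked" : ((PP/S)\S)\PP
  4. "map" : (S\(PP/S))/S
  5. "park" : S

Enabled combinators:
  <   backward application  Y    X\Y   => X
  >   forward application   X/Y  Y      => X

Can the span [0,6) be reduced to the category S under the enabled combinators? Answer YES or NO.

[0,6] S   <
  [0,4] PP/S   <
    [0,2] S   >
      [0,1] "under" : S/(PP\N)
      [1,2] "which" : PP\N
    [2,4] (PP/S)\S   <
      [2,3] "bone" : PP
      [3,4] "liked" : ((PP/S)\S)\PP
  [4,6] S\(PP/S)   >
    [4,5] "map" : (S\(PP/S))/S
    [5,6] "park" : S

YES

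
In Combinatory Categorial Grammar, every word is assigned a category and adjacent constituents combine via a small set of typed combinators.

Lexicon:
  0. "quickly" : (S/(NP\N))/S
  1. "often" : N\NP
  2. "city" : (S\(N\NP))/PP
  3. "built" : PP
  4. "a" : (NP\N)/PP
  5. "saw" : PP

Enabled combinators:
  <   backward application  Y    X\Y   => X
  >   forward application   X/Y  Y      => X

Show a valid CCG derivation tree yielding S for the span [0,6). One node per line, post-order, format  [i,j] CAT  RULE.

[0,6] S   >
  [0,4] S/(NP\N)   >
    [0,1] "quickly" : (S/(NP\N))/S
    [1,4] S   <
      [1,2] "often" : N\NP
      [2,4] S\(N\NP)   >
        [2,3] "city" : (S\(N\NP))/PP
        [3,4] "built" : PP
  [4,6] NP\N   >
    [4,5] "a" : (NP\N)/PP
    [5,6] "saw" : PP

[0,1] (S/(NP\N))/S  lex  "quickly"
[1,2] N\NP  lex  "often"
[2,3] (S\(N\NP))/PP  lex  "city"
[3,4] PP  lex  "built"
[2,4] S\(N\NP)  >  k=3
[1,4] S  <  k=2
[0,4] S/(NP\N)  >  k=1
[4,5] (NP\N)/PP  lex  "a"
[5,6] PP  lex  "saw"
[4,6] NP\N  >  k=5
[0,6] S  >  k=4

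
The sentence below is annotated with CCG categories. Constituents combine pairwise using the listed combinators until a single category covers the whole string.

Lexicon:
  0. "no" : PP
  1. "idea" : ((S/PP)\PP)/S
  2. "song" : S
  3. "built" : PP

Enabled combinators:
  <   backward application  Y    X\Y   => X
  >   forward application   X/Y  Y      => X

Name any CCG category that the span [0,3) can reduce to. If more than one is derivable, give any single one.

[0,4] S   >
  [0,3] S/PP   <
    [0,1] "no" : PP
    [1,3] (S/PP)\PP   >
      [1,2] "idea" : ((S/PP)\PP)/S
      [2,3] "song" : S
  [3,4] "built" : PP

S/PP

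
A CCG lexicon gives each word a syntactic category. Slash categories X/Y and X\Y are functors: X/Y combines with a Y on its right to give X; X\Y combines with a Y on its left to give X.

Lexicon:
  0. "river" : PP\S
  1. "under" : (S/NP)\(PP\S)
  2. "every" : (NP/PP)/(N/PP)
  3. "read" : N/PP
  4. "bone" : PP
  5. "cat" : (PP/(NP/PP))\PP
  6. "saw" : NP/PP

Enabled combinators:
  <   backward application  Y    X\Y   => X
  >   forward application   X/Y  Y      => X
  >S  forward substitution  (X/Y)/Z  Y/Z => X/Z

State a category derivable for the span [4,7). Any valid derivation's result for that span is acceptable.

PP

[0,7] S   >
  [0,2] S/NP   <
    [0,1] "river" : PP\S
    [1,2] "under" : (S/NP)\(PP\S)
  [2,7] NP   >
    [2,4] NP/PP   >
      [2,3] "every" : (NP/PP)/(N/PP)
      [3,4] "read" : N/PP
    [4,7] PP   >
      [4,6] PP/(NP/PP)   <
        [4,5] "bone" : PP
        [5,6] "cat" : (PP/(NP/PP))\PP
      [6,7] "saw" : NP/PP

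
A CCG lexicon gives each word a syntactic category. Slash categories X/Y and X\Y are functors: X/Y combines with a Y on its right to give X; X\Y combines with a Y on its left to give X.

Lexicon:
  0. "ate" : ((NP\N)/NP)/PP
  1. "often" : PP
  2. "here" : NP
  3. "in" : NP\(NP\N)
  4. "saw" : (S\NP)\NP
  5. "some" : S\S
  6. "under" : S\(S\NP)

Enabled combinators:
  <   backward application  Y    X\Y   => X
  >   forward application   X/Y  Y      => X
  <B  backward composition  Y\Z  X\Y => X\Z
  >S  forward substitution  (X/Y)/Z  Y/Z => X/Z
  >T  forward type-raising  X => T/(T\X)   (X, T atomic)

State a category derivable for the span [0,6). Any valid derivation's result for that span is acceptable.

S\NP

[0,7] S   <
  [0,6] S\NP   <B
    [0,5] S\NP   <
      [0,4] NP   <
        [0,3] NP\N   >
          [0,2] (NP\N)/NP   >
            [0,1] "ate" : ((NP\N)/NP)/PP
            [1,2] "often" : PP
          [2,3] "here" : NP
        [3,4] "in" : NP\(NP\N)
      [4,5] "saw" : (S\NP)\NP
    [5,6] "some" : S\S
  [6,7] "under" : S\(S\NP)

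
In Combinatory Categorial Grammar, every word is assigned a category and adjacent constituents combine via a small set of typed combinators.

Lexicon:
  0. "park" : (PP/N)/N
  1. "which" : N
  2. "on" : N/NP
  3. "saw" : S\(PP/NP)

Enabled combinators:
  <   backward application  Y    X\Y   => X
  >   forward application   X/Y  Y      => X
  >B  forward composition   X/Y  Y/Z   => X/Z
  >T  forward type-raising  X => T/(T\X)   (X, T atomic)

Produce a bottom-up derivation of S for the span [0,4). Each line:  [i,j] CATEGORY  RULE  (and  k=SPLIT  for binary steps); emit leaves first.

[0,4] S   <
  [0,3] PP/NP   >B
    [0,2] PP/N   >
      [0,1] "park" : (PP/N)/N
      [1,2] "which" : N
    [2,3] "on" : N/NP
  [3,4] "saw" : S\(PP/NP)

[0,1] (PP/N)/N  lex  "park"
[1,2] N  lex  "which"
[0,2] PP/N  >  k=1
[2,3] N/NP  lex  "on"
[0,3] PP/NP  >B  k=2
[3,4] S\(PP/NP)  lex  "saw"
[0,4] S  <  k=3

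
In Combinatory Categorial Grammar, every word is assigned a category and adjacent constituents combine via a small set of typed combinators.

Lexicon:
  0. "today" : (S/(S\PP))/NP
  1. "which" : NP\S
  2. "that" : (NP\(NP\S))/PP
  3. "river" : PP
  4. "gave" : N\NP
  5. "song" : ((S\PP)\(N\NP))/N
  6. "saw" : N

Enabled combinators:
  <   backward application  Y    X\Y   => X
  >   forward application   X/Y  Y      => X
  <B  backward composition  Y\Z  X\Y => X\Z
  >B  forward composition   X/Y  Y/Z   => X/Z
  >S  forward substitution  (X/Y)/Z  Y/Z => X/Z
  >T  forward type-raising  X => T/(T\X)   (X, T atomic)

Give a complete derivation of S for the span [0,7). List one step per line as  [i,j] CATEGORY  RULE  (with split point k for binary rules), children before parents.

[0,7] S   >
  [0,4] S/(S\PP)   >
    [0,1] "today" : (S/(S\PP))/NP
    [1,4] NP   <
      [1,2] "which" : NP\S
      [2,4] NP\(NP\S)   >
        [2,3] "that" : (NP\(NP\S))/PP
        [3,4] "river" : PP
  [4,7] S\PP   <
    [4,5] "gave" : N\NP
    [5,7] (S\PP)\(N\NP)   >
      [5,6] "song" : ((S\PP)\(N\NP))/N
      [6,7] "saw" : N

[0,1] (S/(S\PP))/NP  lex  "today"
[1,2] NP\S  lex  "which"
[2,3] (NP\(NP\S))/PP  lex  "that"
[3,4] PP  lex  "river"
[2,4] NP\(NP\S)  >  k=3
[1,4] NP  <  k=2
[0,4] S/(S\PP)  >  k=1
[4,5] N\NP  lex  "gave"
[5,6] ((S\PP)\(N\NP))/N  lex  "song"
[6,7] N  lex  "saw"
[5,7] (S\PP)\(N\NP)  >  k=6
[4,7] S\PP  <  k=5
[0,7] S  >  k=4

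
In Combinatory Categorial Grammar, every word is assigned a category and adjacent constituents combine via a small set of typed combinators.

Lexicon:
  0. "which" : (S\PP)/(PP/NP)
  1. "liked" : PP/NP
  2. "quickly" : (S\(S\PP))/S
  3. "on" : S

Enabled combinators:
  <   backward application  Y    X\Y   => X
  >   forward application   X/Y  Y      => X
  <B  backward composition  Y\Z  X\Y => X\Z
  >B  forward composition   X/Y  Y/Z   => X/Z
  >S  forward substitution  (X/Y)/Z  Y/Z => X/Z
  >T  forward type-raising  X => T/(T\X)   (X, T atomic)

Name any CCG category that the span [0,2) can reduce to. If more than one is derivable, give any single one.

[0,4] S   <
  [0,2] S\PP   >
    [0,1] "which" : (S\PP)/(PP/NP)
    [1,2] "liked" : PP/NP
  [2,4] S\(S\PP)   >
    [2,3] "quickly" : (S\(S\PP))/S
    [3,4] "on" : S

S\PP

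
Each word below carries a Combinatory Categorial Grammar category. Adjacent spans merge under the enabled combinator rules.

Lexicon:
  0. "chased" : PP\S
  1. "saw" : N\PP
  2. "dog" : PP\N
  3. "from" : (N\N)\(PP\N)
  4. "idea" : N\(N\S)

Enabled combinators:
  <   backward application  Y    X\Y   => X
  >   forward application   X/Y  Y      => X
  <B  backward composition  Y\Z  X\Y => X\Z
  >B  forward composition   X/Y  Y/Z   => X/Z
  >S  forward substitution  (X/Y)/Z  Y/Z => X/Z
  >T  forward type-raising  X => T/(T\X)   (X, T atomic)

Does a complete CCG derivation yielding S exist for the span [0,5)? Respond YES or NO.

PP\S N\PP PP\N (N\N)\(PP\N) N\(N\S)
CKY chart[0,5] = {N, N/(N\N), NP/(NP\N), PP/(PP\N), S/(S\N)}; S ∉ chart

NO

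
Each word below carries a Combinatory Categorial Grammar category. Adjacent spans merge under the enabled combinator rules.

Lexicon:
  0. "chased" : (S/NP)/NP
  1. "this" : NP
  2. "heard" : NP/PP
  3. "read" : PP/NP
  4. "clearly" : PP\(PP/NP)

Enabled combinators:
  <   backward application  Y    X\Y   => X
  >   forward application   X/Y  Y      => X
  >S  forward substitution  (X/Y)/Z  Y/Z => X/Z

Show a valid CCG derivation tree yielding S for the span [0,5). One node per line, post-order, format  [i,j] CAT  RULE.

[0,5] S   >
  [0,2] S/NP   >
    [0,1] "chased" : (S/NP)/NP
    [1,2] "this" : NP
  [2,5] NP   >
    [2,3] "heard" : NP/PP
    [3,5] PP   <
      [3,4] "read" : PP/NP
      [4,5] "clearly" : PP\(PP/NP)

[0,1] (S/NP)/NP  lex  "chased"
[1,2] NP  lex  "this"
[0,2] S/NP  >  k=1
[2,3] NP/PP  lex  "heard"
[3,4] PP/NP  lex  "read"
[4,5] PP\(PP/NP)  lex  "clearly"
[3,5] PP  <  k=4
[2,5] NP  >  k=3
[0,5] S  >  k=2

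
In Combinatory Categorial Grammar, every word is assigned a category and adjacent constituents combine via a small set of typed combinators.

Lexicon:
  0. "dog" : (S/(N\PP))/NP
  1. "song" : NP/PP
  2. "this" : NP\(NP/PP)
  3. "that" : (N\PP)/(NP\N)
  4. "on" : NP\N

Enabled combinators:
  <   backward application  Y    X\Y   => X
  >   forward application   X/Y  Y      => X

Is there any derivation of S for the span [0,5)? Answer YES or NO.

YES

[0,5] S   >
  [0,3] S/(N\PP)   >
    [0,1] "dog" : (S/(N\PP))/NP
    [1,3] NP   <
      [1,2] "song" : NP/PP
      [2,3] "this" : NP\(NP/PP)
  [3,5] N\PP   >
    [3,4] "that" : (N\PP)/(NP\N)
    [4,5] "on" : NP\N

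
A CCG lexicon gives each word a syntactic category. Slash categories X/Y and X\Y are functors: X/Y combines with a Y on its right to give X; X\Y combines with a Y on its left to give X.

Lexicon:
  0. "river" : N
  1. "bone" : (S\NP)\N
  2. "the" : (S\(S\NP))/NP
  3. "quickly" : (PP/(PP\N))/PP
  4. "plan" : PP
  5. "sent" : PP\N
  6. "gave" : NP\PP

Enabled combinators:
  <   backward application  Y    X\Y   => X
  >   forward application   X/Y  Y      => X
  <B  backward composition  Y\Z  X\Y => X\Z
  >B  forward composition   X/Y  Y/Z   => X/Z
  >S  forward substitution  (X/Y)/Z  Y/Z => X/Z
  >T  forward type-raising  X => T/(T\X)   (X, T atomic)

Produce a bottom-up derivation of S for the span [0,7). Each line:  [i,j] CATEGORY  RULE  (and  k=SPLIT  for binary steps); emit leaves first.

[0,7] S   <
  [0,2] S\NP   <
    [0,1] "river" : N
    [1,2] "bone" : (S\NP)\N
  [2,7] S\(S\NP)   >
    [2,3] "the" : (S\(S\NP))/NP
    [3,7] NP   <
      [3,6] PP   >
        [3,5] PP/(PP\N)   >
          [3,4] "quickly" : (PP/(PP\N))/PP
          [4,5] "plan" : PP
        [5,6] "sent" : PP\N
      [6,7] "gave" : NP\PP

[0,1] N  lex  "river"
[1,2] (S\NP)\N  lex  "bone"
[0,2] S\NP  <  k=1
[2,3] (S\(S\NP))/NP  lex  "the"
[3,4] (PP/(PP\N))/PP  lex  "quickly"
[4,5] PP  lex  "plan"
[3,5] PP/(PP\N)  >  k=4
[5,6] PP\N  lex  "sent"
[3,6] PP  >  k=5
[6,7] NP\PP  lex  "gave"
[3,7] NP  <  k=6
[2,7] S\(S\NP)  >  k=3
[0,7] S  <  k=2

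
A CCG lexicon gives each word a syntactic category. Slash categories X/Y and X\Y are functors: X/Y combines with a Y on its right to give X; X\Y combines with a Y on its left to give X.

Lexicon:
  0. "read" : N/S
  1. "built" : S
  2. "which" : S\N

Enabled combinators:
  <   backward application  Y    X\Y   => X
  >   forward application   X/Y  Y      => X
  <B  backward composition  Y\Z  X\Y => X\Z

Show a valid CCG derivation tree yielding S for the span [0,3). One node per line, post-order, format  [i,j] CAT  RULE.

[0,3] S   <
  [0,2] N   >
    [0,1] "read" : N/S
    [1,2] "built" : S
  [2,3] "which" : S\N

[0,1] N/S  lex  "read"
[1,2] S  lex  "built"
[0,2] N  >  k=1
[2,3] S\N  lex  "which"
[0,3] S  <  k=2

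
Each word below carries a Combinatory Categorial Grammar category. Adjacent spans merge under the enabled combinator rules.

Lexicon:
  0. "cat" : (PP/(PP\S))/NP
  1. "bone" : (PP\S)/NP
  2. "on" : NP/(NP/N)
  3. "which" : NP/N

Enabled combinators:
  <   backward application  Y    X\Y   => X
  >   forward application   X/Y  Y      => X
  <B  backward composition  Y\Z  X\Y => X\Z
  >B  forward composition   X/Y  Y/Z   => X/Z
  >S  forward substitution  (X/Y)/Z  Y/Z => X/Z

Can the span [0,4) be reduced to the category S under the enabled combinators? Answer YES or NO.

(PP/(PP\S))/NP (PP\S)/NP NP/(NP/N) NP/N
CKY chart[0,4] = {PP}; S ∉ chart

NO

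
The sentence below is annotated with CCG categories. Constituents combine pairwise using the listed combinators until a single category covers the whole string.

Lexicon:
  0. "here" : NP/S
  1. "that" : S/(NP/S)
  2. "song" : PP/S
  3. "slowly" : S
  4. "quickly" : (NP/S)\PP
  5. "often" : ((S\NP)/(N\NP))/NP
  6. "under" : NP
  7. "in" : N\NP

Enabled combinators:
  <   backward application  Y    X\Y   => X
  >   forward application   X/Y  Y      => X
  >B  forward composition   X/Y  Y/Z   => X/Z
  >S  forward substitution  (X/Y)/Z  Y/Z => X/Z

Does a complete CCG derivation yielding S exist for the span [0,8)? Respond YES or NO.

YES

[0,8] S   <
  [0,5] NP   >
    [0,1] "here" : NP/S
    [1,5] S   >
      [1,2] "that" : S/(NP/S)
      [2,5] NP/S   <
        [2,4] PP   >
          [2,3] "song" : PP/S
          [3,4] "slowly" : S
        [4,5] "quickly" : (NP/S)\PP
  [5,8] S\NP   >
    [5,7] (S\NP)/(N\NP)   >
      [5,6] "often" : ((S\NP)/(N\NP))/NP
      [6,7] "under" : NP
    [7,8] "in" : N\NP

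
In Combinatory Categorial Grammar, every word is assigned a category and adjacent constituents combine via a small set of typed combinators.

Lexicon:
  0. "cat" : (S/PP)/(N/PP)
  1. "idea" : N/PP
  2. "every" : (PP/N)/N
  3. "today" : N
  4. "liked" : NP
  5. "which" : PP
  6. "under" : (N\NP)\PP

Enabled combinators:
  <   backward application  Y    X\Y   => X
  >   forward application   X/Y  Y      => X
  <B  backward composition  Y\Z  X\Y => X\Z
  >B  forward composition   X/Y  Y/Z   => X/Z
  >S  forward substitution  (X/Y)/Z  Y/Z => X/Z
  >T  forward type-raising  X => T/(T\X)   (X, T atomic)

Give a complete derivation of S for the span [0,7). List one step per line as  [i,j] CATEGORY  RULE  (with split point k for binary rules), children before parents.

[0,1] (S/PP)/(N/PP)  lex  "cat"
[1,2] N/PP  lex  "idea"
[0,2] S/PP  >  k=1
[2,3] (PP/N)/N  lex  "every"
[3,4] N  lex  "today"
[2,4] PP/N  >  k=3
[4,5] NP  lex  "liked"
[4,5] N/(N\NP)  >T
[5,6] PP  lex  "which"
[6,7] (N\NP)\PP  lex  "under"
[5,7] N\NP  <  k=6
[4,7] N  >  k=5
[2,7] PP  >  k=4
[0,7] S  >  k=2

[0,7] S   >
  [0,2] S/PP   >
    [0,1] "cat" : (S/PP)/(N/PP)
    [1,2] "idea" : N/PP
  [2,7] PP   >
    [2,4] PP/N   >
      [2,3] "every" : (PP/N)/N
      [3,4] "today" : N
    [4,7] N   >
      [4,5] N/(N\NP)   >T
        [4,5] "liked" : NP
      [5,7] N\NP   <
        [5,6] "which" : PP
        [6,7] "under" : (N\NP)\PP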